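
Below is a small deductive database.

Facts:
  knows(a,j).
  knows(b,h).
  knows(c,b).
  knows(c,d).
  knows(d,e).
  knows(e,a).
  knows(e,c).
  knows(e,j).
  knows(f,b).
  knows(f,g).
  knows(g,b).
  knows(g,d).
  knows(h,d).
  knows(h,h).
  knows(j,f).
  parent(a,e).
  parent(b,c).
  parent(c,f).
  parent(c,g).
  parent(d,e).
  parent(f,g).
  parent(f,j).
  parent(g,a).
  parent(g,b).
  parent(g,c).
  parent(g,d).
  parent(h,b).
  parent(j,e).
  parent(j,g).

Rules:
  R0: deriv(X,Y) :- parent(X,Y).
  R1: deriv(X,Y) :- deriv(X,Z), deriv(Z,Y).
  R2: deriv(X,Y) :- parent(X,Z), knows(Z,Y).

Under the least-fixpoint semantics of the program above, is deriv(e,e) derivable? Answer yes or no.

round 1: derive deriv(a,e) via R0 from parent(a,e)
round 1: derive deriv(b,c) via R0 from parent(b,c)
round 1: derive deriv(c,f) via R0 from parent(c,f)
round 1: derive deriv(c,g) via R0 from parent(c,g)
round 1: derive deriv(d,e) via R0 from parent(d,e)
round 1: derive deriv(f,g) via R0 from parent(f,g)
round 1: derive deriv(f,j) via R0 from parent(f,j)
round 1: derive deriv(g,a) via R0 from parent(g,a)
round 1: derive deriv(g,b) via R0 from parent(g,b)
round 1: derive deriv(g,c) via R0 from parent(g,c)
round 1: derive deriv(g,d) via R0 from parent(g,d)
round 1: derive deriv(h,b) via R0 from parent(h,b)
round 1: derive deriv(j,e) via R0 from parent(j,e)
round 1: derive deriv(j,g) via R0 from parent(j,g)
round 1: derive deriv(a,a) via R2 from parent(a,e), knows(e,a)
round 1: derive deriv(a,c) via R2 from parent(a,e), knows(e,c)
round 1: derive deriv(a,j) via R2 from parent(a,e), knows(e,j)
round 1: derive deriv(b,b) via R2 from parent(b,c), knows(c,b)
round 1: derive deriv(b,d) via R2 from parent(b,c), knows(c,d)
round 1: derive deriv(c,b) via R2 from parent(c,f), knows(f,b)
round 1: derive deriv(c,d) via R2 from parent(c,g), knows(g,d)
round 1: derive deriv(d,a) via R2 from parent(d,e), knows(e,a)
round 1: derive deriv(d,c) via R2 from parent(d,e), knows(e,c)
round 1: derive deriv(d,j) via R2 from parent(d,e), knows(e,j)
round 1: derive deriv(f,b) via R2 from parent(f,g), knows(g,b)
round 1: derive deriv(f,d) via R2 from parent(f,g), knows(g,d)
round 1: derive deriv(f,f) via R2 from parent(f,j), knows(j,f)
round 1: derive deriv(g,e) via R2 from parent(g,d), knows(d,e)
round 1: derive deriv(g,h) via R2 from parent(g,b), knows(b,h)
round 1: derive deriv(g,j) via R2 from parent(g,a), knows(a,j)
round 1: derive deriv(h,h) via R2 from parent(h,b), knows(b,h)
round 1: derive deriv(j,a) via R2 from parent(j,e), knows(e,a)
round 1: derive deriv(j,b) via R2 from parent(j,g), knows(g,b)
round 1: derive deriv(j,c) via R2 from parent(j,e), knows(e,c)
round 1: derive deriv(j,d) via R2 from parent(j,g), knows(g,d)
round 1: derive deriv(j,j) via R2 from parent(j,e), knows(e,j)
round 2: derive deriv(a,b) via R1 from deriv(a,c), deriv(c,b)
round 2: derive deriv(a,d) via R1 from deriv(a,c), deriv(c,d)
round 2: derive deriv(a,f) via R1 from deriv(a,c), deriv(c,f)
round 2: derive deriv(a,g) via R1 from deriv(a,c), deriv(c,g)
round 2: derive deriv(b,a) via R1 from deriv(b,d), deriv(d,a)
round 2: derive deriv(b,e) via R1 from deriv(b,d), deriv(d,e)
round 2: derive deriv(b,f) via R1 from deriv(b,c), deriv(c,f)
round 2: derive deriv(b,g) via R1 from deriv(b,c), deriv(c,g)
round 2: derive deriv(b,j) via R1 from deriv(b,d), deriv(d,j)
round 2: derive deriv(c,a) via R1 from deriv(c,d), deriv(d,a)
round 2: derive deriv(c,c) via R1 from deriv(c,b), deriv(b,c)
round 2: derive deriv(c,e) via R1 from deriv(c,d), deriv(d,e)
round 2: derive deriv(c,h) via R1 from deriv(c,g), deriv(g,h)
round 2: derive deriv(c,j) via R1 from deriv(c,d), deriv(d,j)
round 2: derive deriv(d,b) via R1 from deriv(d,c), deriv(c,b)
round 2: derive deriv(d,d) via R1 from deriv(d,c), deriv(c,d)
round 2: derive deriv(d,f) via R1 from deriv(d,c), deriv(c,f)
round 2: derive deriv(d,g) via R1 from deriv(d,c), deriv(c,g)
round 2: derive deriv(f,a) via R1 from deriv(f,d), deriv(d,a)
round 2: derive deriv(f,c) via R1 from deriv(f,b), deriv(b,c)
round 2: derive deriv(f,e) via R1 from deriv(f,d), deriv(d,e)
round 2: derive deriv(f,h) via R1 from deriv(f,g), deriv(g,h)
round 2: derive deriv(g,f) via R1 from deriv(g,c), deriv(c,f)
round 2: derive deriv(g,g) via R1 from deriv(g,c), deriv(c,g)
round 2: derive deriv(h,c) via R1 from deriv(h,b), deriv(b,c)
round 2: derive deriv(h,d) via R1 from deriv(h,b), deriv(b,d)
round 2: derive deriv(j,f) via R1 from deriv(j,c), deriv(c,f)
round 2: derive deriv(j,h) via R1 from deriv(j,g), deriv(g,h)
round 3: derive deriv(a,h) via R1 from deriv(a,c), deriv(c,h)
round 3: derive deriv(b,h) via R1 from deriv(b,c), deriv(c,h)
round 3: derive deriv(d,h) via R1 from deriv(d,c), deriv(c,h)
round 3: derive deriv(h,a) via R1 from deriv(h,b), deriv(b,a)
round 3: derive deriv(h,e) via R1 from deriv(h,b), deriv(b,e)
round 3: derive deriv(h,f) via R1 from deriv(h,b), deriv(b,f)
round 3: derive deriv(h,g) via R1 from deriv(h,b), deriv(b,g)
round 3: derive deriv(h,j) via R1 from deriv(h,b), deriv(b,j)

no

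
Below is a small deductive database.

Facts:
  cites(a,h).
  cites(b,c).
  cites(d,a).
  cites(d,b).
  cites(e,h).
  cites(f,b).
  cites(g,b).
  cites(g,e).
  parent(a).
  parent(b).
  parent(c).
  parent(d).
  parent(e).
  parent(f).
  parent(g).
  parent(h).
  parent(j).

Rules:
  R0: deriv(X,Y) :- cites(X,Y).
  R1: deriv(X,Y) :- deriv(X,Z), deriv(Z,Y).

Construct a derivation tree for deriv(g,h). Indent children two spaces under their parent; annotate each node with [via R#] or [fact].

round 1: derive deriv(a,h) via R0 from cites(a,h)
round 1: derive deriv(b,c) via R0 from cites(b,c)
round 1: derive deriv(d,a) via R0 from cites(d,a)
round 1: derive deriv(d,b) via R0 from cites(d,b)
round 1: derive deriv(e,h) via R0 from cites(e,h)
round 1: derive deriv(f,b) via R0 from cites(f,b)
round 1: derive deriv(g,b) via R0 from cites(g,b)
round 1: derive deriv(g,e) via R0 from cites(g,e)
round 2: derive deriv(d,c) via R1 from deriv(d,b), deriv(b,c)
round 2: derive deriv(d,h) via R1 from deriv(d,a), deriv(a,h)
round 2: derive deriv(f,c) via R1 from deriv(f,b), deriv(b,c)
round 2: derive deriv(g,c) via R1 from deriv(g,b), deriv(b,c)
round 2: derive deriv(g,h) via R1 from deriv(g,e), deriv(e,h)

deriv(g,h)  [via R1]
  deriv(g,e)  [via R0]
    cites(g,e)  [fact]
  deriv(e,h)  [via R0]
    cites(e,h)  [fact]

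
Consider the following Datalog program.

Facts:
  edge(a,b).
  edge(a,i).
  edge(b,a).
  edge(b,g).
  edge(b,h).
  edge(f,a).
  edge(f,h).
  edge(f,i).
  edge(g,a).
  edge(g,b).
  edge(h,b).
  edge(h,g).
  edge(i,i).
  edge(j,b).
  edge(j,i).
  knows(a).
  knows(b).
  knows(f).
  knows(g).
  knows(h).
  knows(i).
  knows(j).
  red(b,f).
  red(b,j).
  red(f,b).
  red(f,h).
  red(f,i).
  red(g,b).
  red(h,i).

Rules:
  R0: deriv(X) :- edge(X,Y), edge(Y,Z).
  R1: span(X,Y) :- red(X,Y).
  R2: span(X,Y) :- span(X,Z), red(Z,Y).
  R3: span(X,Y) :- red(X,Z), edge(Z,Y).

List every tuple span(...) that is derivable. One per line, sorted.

span(b,a)
span(b,b)
span(b,f)
span(b,h)
span(b,i)
span(b,j)
span(f,a)
span(f,b)
span(f,f)
span(f,g)
span(f,h)
span(f,i)
span(f,j)
span(g,a)
span(g,b)
span(g,f)
span(g,g)
span(g,h)
span(g,i)
span(g,j)
span(h,i)

round 1: derive span(b,f) via R1 from red(b,f)
round 1: derive span(b,j) via R1 from red(b,j)
round 1: derive span(f,b) via R1 from red(f,b)
round 1: derive span(f,h) via R1 from red(f,h)
round 1: derive span(f,i) via R1 from red(f,i)
round 1: derive span(g,b) via R1 from red(g,b)
round 1: derive span(h,i) via R1 from red(h,i)
round 1: derive span(b,a) via R3 from red(b,f), edge(f,a)
round 1: derive span(b,b) via R3 from red(b,j), edge(j,b)
round 1: derive span(b,h) via R3 from red(b,f), edge(f,h)
round 1: derive span(b,i) via R3 from red(b,f), edge(f,i)
round 1: derive span(f,a) via R3 from red(f,b), edge(b,a)
round 1: derive span(f,g) via R3 from red(f,b), edge(b,g)
round 1: derive span(g,a) via R3 from red(g,b), edge(b,a)
round 1: derive span(g,g) via R3 from red(g,b), edge(b,g)
round 1: derive span(g,h) via R3 from red(g,b), edge(b,h)
round 2: derive span(f,f) via R2 from span(f,b), red(b,f)
round 2: derive span(f,j) via R2 from span(f,b), red(b,j)
round 2: derive span(g,f) via R2 from span(g,b), red(b,f)
round 2: derive span(g,i) via R2 from span(g,h), red(h,i)
round 2: derive span(g,j) via R2 from span(g,b), red(b,j)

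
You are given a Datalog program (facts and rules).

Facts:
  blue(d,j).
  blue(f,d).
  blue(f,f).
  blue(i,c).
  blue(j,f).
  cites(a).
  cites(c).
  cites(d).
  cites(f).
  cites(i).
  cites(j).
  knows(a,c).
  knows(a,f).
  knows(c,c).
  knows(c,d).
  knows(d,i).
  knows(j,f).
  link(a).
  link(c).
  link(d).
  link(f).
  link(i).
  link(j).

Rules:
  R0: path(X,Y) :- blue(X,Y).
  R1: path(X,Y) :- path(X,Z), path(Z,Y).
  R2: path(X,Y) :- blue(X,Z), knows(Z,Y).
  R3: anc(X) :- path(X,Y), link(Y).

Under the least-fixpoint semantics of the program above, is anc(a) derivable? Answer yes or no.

no

round 1: derive path(d,j) via R0 from blue(d,j)
round 1: derive path(f,d) via R0 from blue(f,d)
round 1: derive path(f,f) via R0 from blue(f,f)
round 1: derive path(i,c) via R0 from blue(i,c)
round 1: derive path(j,f) via R0 from blue(j,f)
round 1: derive path(d,f) via R2 from blue(d,j), knows(j,f)
round 1: derive path(f,i) via R2 from blue(f,d), knows(d,i)
round 1: derive path(i,d) via R2 from blue(i,c), knows(c,d)
round 2: derive path(d,d) via R1 from path(d,f), path(f,d)
round 2: derive path(d,i) via R1 from path(d,f), path(f,i)
round 2: derive path(f,c) via R1 from path(f,i), path(i,c)
round 2: derive path(f,j) via R1 from path(f,d), path(d,j)
round 2: derive path(i,f) via R1 from path(i,d), path(d,f)
round 2: derive path(i,j) via R1 from path(i,d), path(d,j)
round 2: derive path(j,d) via R1 from path(j,f), path(f,d)
round 2: derive path(j,i) via R1 from path(j,f), path(f,i)
round 2: derive anc(d) via R3 from path(d,f), link(f)
round 2: derive anc(f) via R3 from path(f,d), link(d)
round 2: derive anc(i) via R3 from path(i,c), link(c)
round 2: derive anc(j) via R3 from path(j,f), link(f)
round 3: derive path(d,c) via R1 from path(d,f), path(f,c)
round 3: derive path(i,i) via R1 from path(i,d), path(d,i)
round 3: derive path(j,c) via R1 from path(j,f), path(f,c)
round 3: derive path(j,j) via R1 from path(j,d), path(d,j)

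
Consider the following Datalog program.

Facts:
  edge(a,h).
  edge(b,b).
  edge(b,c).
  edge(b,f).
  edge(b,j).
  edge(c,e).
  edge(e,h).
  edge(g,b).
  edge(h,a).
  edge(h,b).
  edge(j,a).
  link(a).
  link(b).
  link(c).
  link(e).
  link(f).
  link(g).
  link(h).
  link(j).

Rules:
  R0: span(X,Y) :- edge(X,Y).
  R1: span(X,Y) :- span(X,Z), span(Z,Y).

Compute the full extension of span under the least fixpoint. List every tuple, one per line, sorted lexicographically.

span(a,a)
span(a,b)
span(a,c)
span(a,e)
span(a,f)
span(a,h)
span(a,j)
span(b,a)
span(b,b)
span(b,c)
span(b,e)
span(b,f)
span(b,h)
span(b,j)
span(c,a)
span(c,b)
span(c,c)
span(c,e)
span(c,f)
span(c,h)
span(c,j)
span(e,a)
span(e,b)
span(e,c)
span(e,e)
span(e,f)
span(e,h)
span(e,j)
span(g,a)
span(g,b)
span(g,c)
span(g,e)
span(g,f)
span(g,h)
span(g,j)
span(h,a)
span(h,b)
span(h,c)
span(h,e)
span(h,f)
span(h,h)
span(h,j)
span(j,a)
span(j,b)
span(j,c)
span(j,e)
span(j,f)
span(j,h)
span(j,j)

round 1: derive span(a,h) via R0 from edge(a,h)
round 1: derive span(b,b) via R0 from edge(b,b)
round 1: derive span(b,c) via R0 from edge(b,c)
round 1: derive span(b,f) via R0 from edge(b,f)
round 1: derive span(b,j) via R0 from edge(b,j)
round 1: derive span(c,e) via R0 from edge(c,e)
round 1: derive span(e,h) via R0 from edge(e,h)
round 1: derive span(g,b) via R0 from edge(g,b)
round 1: derive span(h,a) via R0 from edge(h,a)
round 1: derive span(h,b) via R0 from edge(h,b)
round 1: derive span(j,a) via R0 from edge(j,a)
round 2: derive span(a,a) via R1 from span(a,h), span(h,a)
round 2: derive span(a,b) via R1 from span(a,h), span(h,b)
round 2: derive span(b,a) via R1 from span(b,j), span(j,a)
round 2: derive span(b,e) via R1 from span(b,c), span(c,e)
round 2: derive span(c,h) via R1 from span(c,e), span(e,h)
round 2: derive span(e,a) via R1 from span(e,h), span(h,a)
round 2: derive span(e,b) via R1 from span(e,h), span(h,b)
round 2: derive span(g,c) via R1 from span(g,b), span(b,c)
round 2: derive span(g,f) via R1 from span(g,b), span(b,f)
round 2: derive span(g,j) via R1 from span(g,b), span(b,j)
round 2: derive span(h,c) via R1 from span(h,b), span(b,c)
round 2: derive span(h,f) via R1 from span(h,b), span(b,f)
round 2: derive span(h,h) via R1 from span(h,a), span(a,h)
round 2: derive span(h,j) via R1 from span(h,b), span(b,j)
round 2: derive span(j,h) via R1 from span(j,a), span(a,h)
round 3: derive span(a,c) via R1 from span(a,b), span(b,c)
round 3: derive span(a,e) via R1 from span(a,b), span(b,e)
round 3: derive span(a,f) via R1 from span(a,b), span(b,f)
round 3: derive span(a,j) via R1 from span(a,b), span(b,j)
round 3: derive span(b,h) via R1 from span(b,a), span(a,h)
round 3: derive span(c,a) via R1 from span(c,e), span(e,a)
round 3: derive span(c,b) via R1 from span(c,e), span(e,b)
round 3: derive span(c,c) via R1 from span(c,h), span(h,c)
round 3: derive span(c,f) via R1 from span(c,h), span(h,f)
round 3: derive span(c,j) via R1 from span(c,h), span(h,j)
round 3: derive span(e,c) via R1 from span(e,b), span(b,c)
round 3: derive span(e,e) via R1 from span(e,b), span(b,e)
round 3: derive span(e,f) via R1 from span(e,b), span(b,f)
round 3: derive span(e,j) via R1 from span(e,b), span(b,j)
round 3: derive span(g,a) via R1 from span(g,b), span(b,a)
round 3: derive span(g,e) via R1 from span(g,b), span(b,e)
round 3: derive span(g,h) via R1 from span(g,c), span(c,h)
round 3: derive span(h,e) via R1 from span(h,b), span(b,e)
round 3: derive span(j,b) via R1 from span(j,a), span(a,b)
round 3: derive span(j,c) via R1 from span(j,h), span(h,c)
round 3: derive span(j,f) via R1 from span(j,h), span(h,f)
round 3: derive span(j,j) via R1 from span(j,h), span(h,j)
round 4: derive span(j,e) via R1 from span(j,a), span(a,e)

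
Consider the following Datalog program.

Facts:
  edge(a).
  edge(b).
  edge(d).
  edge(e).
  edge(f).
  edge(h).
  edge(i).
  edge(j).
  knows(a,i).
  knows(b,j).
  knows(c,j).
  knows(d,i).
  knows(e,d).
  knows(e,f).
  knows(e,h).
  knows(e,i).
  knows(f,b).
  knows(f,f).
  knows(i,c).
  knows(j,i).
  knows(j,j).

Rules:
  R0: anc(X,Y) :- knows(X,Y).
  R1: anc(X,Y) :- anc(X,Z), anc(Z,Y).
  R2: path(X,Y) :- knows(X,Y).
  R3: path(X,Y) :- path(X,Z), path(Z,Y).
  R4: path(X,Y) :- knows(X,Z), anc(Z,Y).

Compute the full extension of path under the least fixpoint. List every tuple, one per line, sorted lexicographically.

path(a,c)
path(a,i)
path(a,j)
path(b,c)
path(b,i)
path(b,j)
path(c,c)
path(c,i)
path(c,j)
path(d,c)
path(d,i)
path(d,j)
path(e,b)
path(e,c)
path(e,d)
path(e,f)
path(e,h)
path(e,i)
path(e,j)
path(f,b)
path(f,c)
path(f,f)
path(f,i)
path(f,j)
path(i,c)
path(i,i)
path(i,j)
path(j,c)
path(j,i)
path(j,j)

round 1: derive anc(a,i) via R0 from knows(a,i)
round 1: derive anc(b,j) via R0 from knows(b,j)
round 1: derive anc(c,j) via R0 from knows(c,j)
round 1: derive anc(d,i) via R0 from knows(d,i)
round 1: derive anc(e,d) via R0 from knows(e,d)
round 1: derive anc(e,f) via R0 from knows(e,f)
round 1: derive anc(e,h) via R0 from knows(e,h)
round 1: derive anc(e,i) via R0 from knows(e,i)
round 1: derive anc(f,b) via R0 from knows(f,b)
round 1: derive anc(f,f) via R0 from knows(f,f)
round 1: derive anc(i,c) via R0 from knows(i,c)
round 1: derive anc(j,i) via R0 from knows(j,i)
round 1: derive anc(j,j) via R0 from knows(j,j)
round 1: derive path(a,i) via R2 from knows(a,i)
round 1: derive path(b,j) via R2 from knows(b,j)
round 1: derive path(c,j) via R2 from knows(c,j)
round 1: derive path(d,i) via R2 from knows(d,i)
round 1: derive path(e,d) via R2 from knows(e,d)
round 1: derive path(e,f) via R2 from knows(e,f)
round 1: derive path(e,h) via R2 from knows(e,h)
round 1: derive path(e,i) via R2 from knows(e,i)
round 1: derive path(f,b) via R2 from knows(f,b)
round 1: derive path(f,f) via R2 from knows(f,f)
round 1: derive path(i,c) via R2 from knows(i,c)
round 1: derive path(j,i) via R2 from knows(j,i)
round 1: derive path(j,j) via R2 from knows(j,j)
round 2: derive anc(a,c) via R1 from anc(a,i), anc(i,c)
round 2: derive anc(b,i) via R1 from anc(b,j), anc(j,i)
round 2: derive anc(c,i) via R1 from anc(c,j), anc(j,i)
round 2: derive anc(d,c) via R1 from anc(d,i), anc(i,c)
round 2: derive anc(e,b) via R1 from anc(e,f), anc(f,b)
round 2: derive anc(e,c) via R1 from anc(e,i), anc(i,c)
round 2: derive anc(f,j) via R1 from anc(f,b), anc(b,j)
round 2: derive anc(i,j) via R1 from anc(i,c), anc(c,j)
round 2: derive anc(j,c) via R1 from anc(j,i), anc(i,c)
round 2: derive path(a,c) via R3 from path(a,i), path(i,c)
round 2: derive path(b,i) via R3 from path(b,j), path(j,i)
round 2: derive path(c,i) via R3 from path(c,j), path(j,i)
round 2: derive path(d,c) via R3 from path(d,i), path(i,c)
round 2: derive path(e,b) via R3 from path(e,f), path(f,b)
round 2: derive path(e,c) via R3 from path(e,i), path(i,c)
round 2: derive path(f,j) via R3 from path(f,b), path(b,j)
round 2: derive path(i,j) via R3 from path(i,c), path(c,j)
round 2: derive path(j,c) via R3 from path(j,i), path(i,c)
round 3: derive anc(a,j) via R1 from anc(a,c), anc(c,j)
round 3: derive anc(b,c) via R1 from anc(b,i), anc(i,c)
round 3: derive anc(c,c) via R1 from anc(c,i), anc(i,c)
round 3: derive anc(d,j) via R1 from anc(d,c), anc(c,j)
round 3: derive anc(e,j) via R1 from anc(e,b), anc(b,j)
round 3: derive anc(f,c) via R1 from anc(f,j), anc(j,c)
round 3: derive anc(f,i) via R1 from anc(f,b), anc(b,i)
round 3: derive anc(i,i) via R1 from anc(i,c), anc(c,i)
round 3: derive path(a,j) via R3 from path(a,c), path(c,j)
round 3: derive path(b,c) via R3 from path(b,i), path(i,c)
round 3: derive path(c,c) via R3 from path(c,i), path(i,c)
round 3: derive path(d,j) via R3 from path(d,c), path(c,j)
round 3: derive path(e,j) via R3 from path(e,b), path(b,j)
round 3: derive path(f,c) via R3 from path(f,j), path(j,c)
round 3: derive path(f,i) via R3 from path(f,b), path(b,i)
round 3: derive path(i,i) via R3 from path(i,c), path(c,i)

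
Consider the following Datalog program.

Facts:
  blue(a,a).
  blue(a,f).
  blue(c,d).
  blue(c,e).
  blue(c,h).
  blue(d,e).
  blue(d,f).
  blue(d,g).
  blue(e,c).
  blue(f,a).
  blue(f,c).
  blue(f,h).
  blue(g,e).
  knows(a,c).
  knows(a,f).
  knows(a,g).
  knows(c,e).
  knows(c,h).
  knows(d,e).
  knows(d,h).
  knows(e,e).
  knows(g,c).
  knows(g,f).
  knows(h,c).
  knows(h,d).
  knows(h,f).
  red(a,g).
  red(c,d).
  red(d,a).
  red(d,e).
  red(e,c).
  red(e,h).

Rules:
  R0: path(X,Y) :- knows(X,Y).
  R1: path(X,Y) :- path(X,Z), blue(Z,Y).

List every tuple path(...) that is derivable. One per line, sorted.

path(a,a)
path(a,c)
path(a,d)
path(a,e)
path(a,f)
path(a,g)
path(a,h)
path(c,a)
path(c,c)
path(c,d)
path(c,e)
path(c,f)
path(c,g)
path(c,h)
path(d,a)
path(d,c)
path(d,d)
path(d,e)
path(d,f)
path(d,g)
path(d,h)
path(e,a)
path(e,c)
path(e,d)
path(e,e)
path(e,f)
path(e,g)
path(e,h)
path(g,a)
path(g,c)
path(g,d)
path(g,e)
path(g,f)
path(g,g)
path(g,h)
path(h,a)
path(h,c)
path(h,d)
path(h,e)
path(h,f)
path(h,g)
path(h,h)

round 1: derive path(a,c) via R0 from knows(a,c)
round 1: derive path(a,f) via R0 from knows(a,f)
round 1: derive path(a,g) via R0 from knows(a,g)
round 1: derive path(c,e) via R0 from knows(c,e)
round 1: derive path(c,h) via R0 from knows(c,h)
round 1: derive path(d,e) via R0 from knows(d,e)
round 1: derive path(d,h) via R0 from knows(d,h)
round 1: derive path(e,e) via R0 from knows(e,e)
round 1: derive path(g,c) via R0 from knows(g,c)
round 1: derive path(g,f) via R0 from knows(g,f)
round 1: derive path(h,c) via R0 from knows(h,c)
round 1: derive path(h,d) via R0 from knows(h,d)
round 1: derive path(h,f) via R0 from knows(h,f)
round 2: derive path(a,a) via R1 from path(a,f), blue(f,a)
round 2: derive path(a,d) via R1 from path(a,c), blue(c,d)
round 2: derive path(a,e) via R1 from path(a,c), blue(c,e)
round 2: derive path(a,h) via R1 from path(a,c), blue(c,h)
round 2: derive path(c,c) via R1 from path(c,e), blue(e,c)
round 2: derive path(d,c) via R1 from path(d,e), blue(e,c)
round 2: derive path(e,c) via R1 from path(e,e), blue(e,c)
round 2: derive path(g,a) via R1 from path(g,f), blue(f,a)
round 2: derive path(g,d) via R1 from path(g,c), blue(c,d)
round 2: derive path(g,e) via R1 from path(g,c), blue(c,e)
round 2: derive path(g,h) via R1 from path(g,c), blue(c,h)
round 2: derive path(h,a) via R1 from path(h,f), blue(f,a)
round 2: derive path(h,e) via R1 from path(h,c), blue(c,e)
round 2: derive path(h,g) via R1 from path(h,d), blue(d,g)
round 2: derive path(h,h) via R1 from path(h,c), blue(c,h)
round 3: derive path(c,d) via R1 from path(c,c), blue(c,d)
round 3: derive path(d,d) via R1 from path(d,c), blue(c,d)
round 3: derive path(e,d) via R1 from path(e,c), blue(c,d)
round 3: derive path(e,h) via R1 from path(e,c), blue(c,h)
round 3: derive path(g,g) via R1 from path(g,d), blue(d,g)
round 4: derive path(c,f) via R1 from path(c,d), blue(d,f)
round 4: derive path(c,g) via R1 from path(c,d), blue(d,g)
round 4: derive path(d,f) via R1 from path(d,d), blue(d,f)
round 4: derive path(d,g) via R1 from path(d,d), blue(d,g)
round 4: derive path(e,f) via R1 from path(e,d), blue(d,f)
round 4: derive path(e,g) via R1 from path(e,d), blue(d,g)
round 5: derive path(c,a) via R1 from path(c,f), blue(f,a)
round 5: derive path(d,a) via R1 from path(d,f), blue(f,a)
round 5: derive path(e,a) via R1 from path(e,f), blue(f,a)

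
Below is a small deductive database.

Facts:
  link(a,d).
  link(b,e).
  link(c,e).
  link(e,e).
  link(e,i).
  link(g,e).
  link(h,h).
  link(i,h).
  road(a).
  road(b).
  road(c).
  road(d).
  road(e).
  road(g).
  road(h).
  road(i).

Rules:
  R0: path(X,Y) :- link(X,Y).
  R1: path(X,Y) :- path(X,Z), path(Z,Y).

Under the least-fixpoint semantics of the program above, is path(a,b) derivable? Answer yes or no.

round 1: derive path(a,d) via R0 from link(a,d)
round 1: derive path(b,e) via R0 from link(b,e)
round 1: derive path(c,e) via R0 from link(c,e)
round 1: derive path(e,e) via R0 from link(e,e)
round 1: derive path(e,i) via R0 from link(e,i)
round 1: derive path(g,e) via R0 from link(g,e)
round 1: derive path(h,h) via R0 from link(h,h)
round 1: derive path(i,h) via R0 from link(i,h)
round 2: derive path(b,i) via R1 from path(b,e), path(e,i)
round 2: derive path(c,i) via R1 from path(c,e), path(e,i)
round 2: derive path(e,h) via R1 from path(e,i), path(i,h)
round 2: derive path(g,i) via R1 from path(g,e), path(e,i)
round 3: derive path(b,h) via R1 from path(b,e), path(e,h)
round 3: derive path(c,h) via R1 from path(c,e), path(e,h)
round 3: derive path(g,h) via R1 from path(g,e), path(e,h)

no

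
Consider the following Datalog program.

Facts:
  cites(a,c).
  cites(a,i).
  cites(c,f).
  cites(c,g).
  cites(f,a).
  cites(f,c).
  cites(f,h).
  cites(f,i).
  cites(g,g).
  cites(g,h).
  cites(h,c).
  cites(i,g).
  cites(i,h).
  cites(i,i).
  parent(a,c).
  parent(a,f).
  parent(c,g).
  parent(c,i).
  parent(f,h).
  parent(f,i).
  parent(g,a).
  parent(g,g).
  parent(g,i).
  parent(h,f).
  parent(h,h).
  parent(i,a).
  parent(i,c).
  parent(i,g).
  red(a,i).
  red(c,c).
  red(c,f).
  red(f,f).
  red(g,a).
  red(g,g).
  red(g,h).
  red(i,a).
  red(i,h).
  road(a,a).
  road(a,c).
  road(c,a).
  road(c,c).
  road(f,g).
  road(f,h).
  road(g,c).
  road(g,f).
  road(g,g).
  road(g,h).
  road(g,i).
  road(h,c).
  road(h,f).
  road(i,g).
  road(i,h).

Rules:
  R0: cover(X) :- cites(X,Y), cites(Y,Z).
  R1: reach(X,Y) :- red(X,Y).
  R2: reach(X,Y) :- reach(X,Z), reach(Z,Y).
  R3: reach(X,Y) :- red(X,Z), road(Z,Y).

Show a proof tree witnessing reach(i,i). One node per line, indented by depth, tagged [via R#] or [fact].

reach(i,i)  [via R2]
  reach(i,a)  [via R1]
    red(i,a)  [fact]
  reach(a,i)  [via R1]
    red(a,i)  [fact]

round 1: derive reach(a,i) via R1 from red(a,i)
round 1: derive reach(c,c) via R1 from red(c,c)
round 1: derive reach(c,f) via R1 from red(c,f)
round 1: derive reach(f,f) via R1 from red(f,f)
round 1: derive reach(g,a) via R1 from red(g,a)
round 1: derive reach(g,g) via R1 from red(g,g)
round 1: derive reach(g,h) via R1 from red(g,h)
round 1: derive reach(i,a) via R1 from red(i,a)
round 1: derive reach(i,h) via R1 from red(i,h)
round 1: derive reach(a,g) via R3 from red(a,i), road(i,g)
round 1: derive reach(a,h) via R3 from red(a,i), road(i,h)
round 1: derive reach(c,a) via R3 from red(c,c), road(c,a)
round 1: derive reach(c,g) via R3 from red(c,f), road(f,g)
round 1: derive reach(c,h) via R3 from red(c,f), road(f,h)
round 1: derive reach(f,g) via R3 from red(f,f), road(f,g)
round 1: derive reach(f,h) via R3 from red(f,f), road(f,h)
round 1: derive reach(g,c) via R3 from red(g,a), road(a,c)
round 1: derive reach(g,f) via R3 from red(g,g), road(g,f)
round 1: derive reach(g,i) via R3 from red(g,g), road(g,i)
round 1: derive reach(i,c) via R3 from red(i,a), road(a,c)
round 1: derive reach(i,f) via R3 from red(i,h), road(h,f)
round 2: derive reach(a,a) via R2 from reach(a,g), reach(g,a)
round 2: derive reach(a,c) via R2 from reach(a,g), reach(g,c)
round 2: derive reach(a,f) via R2 from reach(a,g), reach(g,f)
round 2: derive reach(c,i) via R2 from reach(c,a), reach(a,i)
round 2: derive reach(f,a) via R2 from reach(f,g), reach(g,a)
round 2: derive reach(f,c) via R2 from reach(f,g), reach(g,c)
round 2: derive reach(f,i) via R2 from reach(f,g), reach(g,i)
round 2: derive reach(i,g) via R2 from reach(i,a), reach(a,g)
round 2: derive reach(i,i) via R2 from reach(i,a), reach(a,i)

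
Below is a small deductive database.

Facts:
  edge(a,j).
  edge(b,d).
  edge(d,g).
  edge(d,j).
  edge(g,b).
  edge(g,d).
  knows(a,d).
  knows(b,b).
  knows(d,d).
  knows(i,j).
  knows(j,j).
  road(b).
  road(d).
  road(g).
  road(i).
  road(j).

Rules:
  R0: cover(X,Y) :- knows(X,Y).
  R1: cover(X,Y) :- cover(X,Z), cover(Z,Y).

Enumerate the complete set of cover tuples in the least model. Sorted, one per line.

cover(a,d)
cover(b,b)
cover(d,d)
cover(i,j)
cover(j,j)

round 1: derive cover(a,d) via R0 from knows(a,d)
round 1: derive cover(b,b) via R0 from knows(b,b)
round 1: derive cover(d,d) via R0 from knows(d,d)
round 1: derive cover(i,j) via R0 from knows(i,j)
round 1: derive cover(j,j) via R0 from knows(j,j)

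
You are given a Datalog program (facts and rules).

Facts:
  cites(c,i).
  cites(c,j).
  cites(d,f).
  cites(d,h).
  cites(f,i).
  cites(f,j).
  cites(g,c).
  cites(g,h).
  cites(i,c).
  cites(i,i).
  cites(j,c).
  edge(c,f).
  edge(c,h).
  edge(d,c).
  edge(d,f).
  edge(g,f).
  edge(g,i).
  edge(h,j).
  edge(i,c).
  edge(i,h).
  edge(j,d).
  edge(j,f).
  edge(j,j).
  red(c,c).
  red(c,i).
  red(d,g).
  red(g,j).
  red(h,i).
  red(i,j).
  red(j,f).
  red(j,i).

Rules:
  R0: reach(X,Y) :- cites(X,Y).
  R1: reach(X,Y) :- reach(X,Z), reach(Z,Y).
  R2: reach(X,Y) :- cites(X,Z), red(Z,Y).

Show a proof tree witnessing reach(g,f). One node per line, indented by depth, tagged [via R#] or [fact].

round 1: derive reach(c,i) via R0 from cites(c,i)
round 1: derive reach(c,j) via R0 from cites(c,j)
round 1: derive reach(d,f) via R0 from cites(d,f)
round 1: derive reach(d,h) via R0 from cites(d,h)
round 1: derive reach(f,i) via R0 from cites(f,i)
round 1: derive reach(f,j) via R0 from cites(f,j)
round 1: derive reach(g,c) via R0 from cites(g,c)
round 1: derive reach(g,h) via R0 from cites(g,h)
round 1: derive reach(i,c) via R0 from cites(i,c)
round 1: derive reach(i,i) via R0 from cites(i,i)
round 1: derive reach(j,c) via R0 from cites(j,c)
round 1: derive reach(c,f) via R2 from cites(c,j), red(j,f)
round 1: derive reach(d,i) via R2 from cites(d,h), red(h,i)
round 1: derive reach(f,f) via R2 from cites(f,j), red(j,f)
round 1: derive reach(g,i) via R2 from cites(g,c), red(c,i)
round 1: derive reach(i,j) via R2 from cites(i,i), red(i,j)
round 1: derive reach(j,i) via R2 from cites(j,c), red(c,i)
round 2: derive reach(c,c) via R1 from reach(c,i), reach(i,c)
round 2: derive reach(d,c) via R1 from reach(d,i), reach(i,c)
round 2: derive reach(d,j) via R1 from reach(d,f), reach(f,j)
round 2: derive reach(f,c) via R1 from reach(f,i), reach(i,c)
round 2: derive reach(g,f) via R1 from reach(g,c), reach(c,f)
round 2: derive reach(g,j) via R1 from reach(g,c), reach(c,j)
round 2: derive reach(i,f) via R1 from reach(i,c), reach(c,f)
round 2: derive reach(j,f) via R1 from reach(j,c), reach(c,f)
round 2: derive reach(j,j) via R1 from reach(j,c), reach(c,j)

reach(g,f)  [via R1]
  reach(g,c)  [via R0]
    cites(g,c)  [fact]
  reach(c,f)  [via R2]
    cites(c,j)  [fact]
    red(j,f)  [fact]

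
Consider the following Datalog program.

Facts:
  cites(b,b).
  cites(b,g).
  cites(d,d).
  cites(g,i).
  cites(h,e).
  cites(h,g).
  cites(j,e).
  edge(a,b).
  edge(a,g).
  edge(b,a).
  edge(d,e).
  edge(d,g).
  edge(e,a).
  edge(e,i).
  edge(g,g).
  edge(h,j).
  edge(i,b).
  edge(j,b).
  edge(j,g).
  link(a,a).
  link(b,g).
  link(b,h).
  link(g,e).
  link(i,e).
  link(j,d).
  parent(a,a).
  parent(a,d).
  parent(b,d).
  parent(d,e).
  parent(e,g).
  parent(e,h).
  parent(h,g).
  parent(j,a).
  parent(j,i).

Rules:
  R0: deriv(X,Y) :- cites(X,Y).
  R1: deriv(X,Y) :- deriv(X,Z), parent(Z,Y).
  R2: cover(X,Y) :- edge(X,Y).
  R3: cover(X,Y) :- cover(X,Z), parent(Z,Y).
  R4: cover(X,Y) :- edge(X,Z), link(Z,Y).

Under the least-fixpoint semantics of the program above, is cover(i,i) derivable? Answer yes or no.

round 1: derive cover(a,b) via R2 from edge(a,b)
round 1: derive cover(a,g) via R2 from edge(a,g)
round 1: derive cover(b,a) via R2 from edge(b,a)
round 1: derive cover(d,e) via R2 from edge(d,e)
round 1: derive cover(d,g) via R2 from edge(d,g)
round 1: derive cover(e,a) via R2 from edge(e,a)
round 1: derive cover(e,i) via R2 from edge(e,i)
round 1: derive cover(g,g) via R2 from edge(g,g)
round 1: derive cover(h,j) via R2 from edge(h,j)
round 1: derive cover(i,b) via R2 from edge(i,b)
round 1: derive cover(j,b) via R2 from edge(j,b)
round 1: derive cover(j,g) via R2 from edge(j,g)
round 1: derive cover(a,e) via R4 from edge(a,g), link(g,e)
round 1: derive cover(a,h) via R4 from edge(a,b), link(b,h)
round 1: derive cover(e,e) via R4 from edge(e,i), link(i,e)
round 1: derive cover(g,e) via R4 from edge(g,g), link(g,e)
round 1: derive cover(h,d) via R4 from edge(h,j), link(j,d)
round 1: derive cover(i,g) via R4 from edge(i,b), link(b,g)
round 1: derive cover(i,h) via R4 from edge(i,b), link(b,h)
round 1: derive cover(j,e) via R4 from edge(j,g), link(g,e)
round 1: derive cover(j,h) via R4 from edge(j,b), link(b,h)
round 2: derive cover(a,d) via R3 from cover(a,b), parent(b,d)
round 2: derive cover(b,d) via R3 from cover(b,a), parent(a,d)
round 2: derive cover(d,h) via R3 from cover(d,e), parent(e,h)
round 2: derive cover(e,d) via R3 from cover(e,a), parent(a,d)
round 2: derive cover(e,g) via R3 from cover(e,e), parent(e,g)
round 2: derive cover(e,h) via R3 from cover(e,e), parent(e,h)
round 2: derive cover(g,h) via R3 from cover(g,e), parent(e,h)
round 2: derive cover(h,a) via R3 from cover(h,j), parent(j,a)
round 2: derive cover(h,e) via R3 from cover(h,d), parent(d,e)
round 2: derive cover(h,i) via R3 from cover(h,j), parent(j,i)
round 2: derive cover(i,d) via R3 from cover(i,b), parent(b,d)
round 2: derive cover(j,d) via R3 from cover(j,b), parent(b,d)
round 3: derive cover(b,e) via R3 from cover(b,d), parent(d,e)
round 3: derive cover(h,g) via R3 from cover(h,e), parent(e,g)
round 3: derive cover(h,h) via R3 from cover(h,e), parent(e,h)
round 3: derive cover(i,e) via R3 from cover(i,d), parent(d,e)
round 4: derive cover(b,g) via R3 from cover(b,e), parent(e,g)
round 4: derive cover(b,h) via R3 from cover(b,e), parent(e,h)

no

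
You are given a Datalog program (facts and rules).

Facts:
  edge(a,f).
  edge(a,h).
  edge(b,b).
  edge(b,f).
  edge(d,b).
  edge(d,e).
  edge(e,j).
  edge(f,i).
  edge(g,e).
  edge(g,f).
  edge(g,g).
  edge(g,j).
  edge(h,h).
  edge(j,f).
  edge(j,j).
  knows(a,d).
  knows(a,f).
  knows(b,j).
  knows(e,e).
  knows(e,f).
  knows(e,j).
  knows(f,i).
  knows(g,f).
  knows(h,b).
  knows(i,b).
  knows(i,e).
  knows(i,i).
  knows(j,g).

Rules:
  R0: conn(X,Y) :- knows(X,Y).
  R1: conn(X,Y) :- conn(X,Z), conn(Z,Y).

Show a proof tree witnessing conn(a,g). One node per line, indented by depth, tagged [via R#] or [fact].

conn(a,g)  [via R1]
  conn(a,b)  [via R1]
    conn(a,f)  [via R0]
      knows(a,f)  [fact]
    conn(f,b)  [via R1]
      conn(f,i)  [via R0]
        knows(f,i)  [fact]
      conn(i,b)  [via R0]
        knows(i,b)  [fact]
  conn(b,g)  [via R1]
    conn(b,j)  [via R0]
      knows(b,j)  [fact]
    conn(j,g)  [via R0]
      knows(j,g)  [fact]

round 1: derive conn(a,d) via R0 from knows(a,d)
round 1: derive conn(a,f) via R0 from knows(a,f)
round 1: derive conn(b,j) via R0 from knows(b,j)
round 1: derive conn(e,e) via R0 from knows(e,e)
round 1: derive conn(e,f) via R0 from knows(e,f)
round 1: derive conn(e,j) via R0 from knows(e,j)
round 1: derive conn(f,i) via R0 from knows(f,i)
round 1: derive conn(g,f) via R0 from knows(g,f)
round 1: derive conn(h,b) via R0 from knows(h,b)
round 1: derive conn(i,b) via R0 from knows(i,b)
round 1: derive conn(i,e) via R0 from knows(i,e)
round 1: derive conn(i,i) via R0 from knows(i,i)
round 1: derive conn(j,g) via R0 from knows(j,g)
round 2: derive conn(a,i) via R1 from conn(a,f), conn(f,i)
round 2: derive conn(b,g) via R1 from conn(b,j), conn(j,g)
round 2: derive conn(e,g) via R1 from conn(e,j), conn(j,g)
round 2: derive conn(e,i) via R1 from conn(e,f), conn(f,i)
round 2: derive conn(f,b) via R1 from conn(f,i), conn(i,b)
round 2: derive conn(f,e) via R1 from conn(f,i), conn(i,e)
round 2: derive conn(g,i) via R1 from conn(g,f), conn(f,i)
round 2: derive conn(h,j) via R1 from conn(h,b), conn(b,j)
round 2: derive conn(i,f) via R1 from conn(i,e), conn(e,f)
round 2: derive conn(i,j) via R1 from conn(i,b), conn(b,j)
round 2: derive conn(j,f) via R1 from conn(j,g), conn(g,f)
round 3: derive conn(a,b) via R1 from conn(a,f), conn(f,b)
round 3: derive conn(a,e) via R1 from conn(a,f), conn(f,e)
round 3: derive conn(a,j) via R1 from conn(a,i), conn(i,j)
round 3: derive conn(b,f) via R1 from conn(b,g), conn(g,f)
round 3: derive conn(b,i) via R1 from conn(b,g), conn(g,i)
round 3: derive conn(e,b) via R1 from conn(e,f), conn(f,b)
round 3: derive conn(f,f) via R1 from conn(f,e), conn(e,f)
round 3: derive conn(f,g) via R1 from conn(f,b), conn(b,g)
round 3: derive conn(f,j) via R1 from conn(f,b), conn(b,j)
round 3: derive conn(g,b) via R1 from conn(g,f), conn(f,b)
round 3: derive conn(g,e) via R1 from conn(g,f), conn(f,e)
round 3: derive conn(g,j) via R1 from conn(g,i), conn(i,j)
round 3: derive conn(h,f) via R1 from conn(h,j), conn(j,f)
round 3: derive conn(h,g) via R1 from conn(h,b), conn(b,g)
round 3: derive conn(i,g) via R1 from conn(i,b), conn(b,g)
round 3: derive conn(j,b) via R1 from conn(j,f), conn(f,b)
round 3: derive conn(j,e) via R1 from conn(j,f), conn(f,e)
round 3: derive conn(j,i) via R1 from conn(j,f), conn(f,i)
round 4: derive conn(a,g) via R1 from conn(a,b), conn(b,g)
round 4: derive conn(b,b) via R1 from conn(b,f), conn(f,b)
round 4: derive conn(b,e) via R1 from conn(b,f), conn(f,e)
round 4: derive conn(g,g) via R1 from conn(g,b), conn(b,g)
round 4: derive conn(h,e) via R1 from conn(h,f), conn(f,e)
round 4: derive conn(h,i) via R1 from conn(h,b), conn(b,i)
round 4: derive conn(j,j) via R1 from conn(j,b), conn(b,j)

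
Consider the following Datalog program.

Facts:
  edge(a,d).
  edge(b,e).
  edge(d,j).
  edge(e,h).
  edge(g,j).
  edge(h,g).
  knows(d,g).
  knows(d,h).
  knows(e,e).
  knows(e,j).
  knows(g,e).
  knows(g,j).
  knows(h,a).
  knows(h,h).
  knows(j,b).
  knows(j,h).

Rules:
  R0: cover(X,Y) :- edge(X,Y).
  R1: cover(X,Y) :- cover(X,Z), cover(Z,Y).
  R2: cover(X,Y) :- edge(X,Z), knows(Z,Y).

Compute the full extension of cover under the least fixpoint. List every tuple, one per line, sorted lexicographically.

round 1: derive cover(a,d) via R0 from edge(a,d)
round 1: derive cover(b,e) via R0 from edge(b,e)
round 1: derive cover(d,j) via R0 from edge(d,j)
round 1: derive cover(e,h) via R0 from edge(e,h)
round 1: derive cover(g,j) via R0 from edge(g,j)
round 1: derive cover(h,g) via R0 from edge(h,g)
round 1: derive cover(a,g) via R2 from edge(a,d), knows(d,g)
round 1: derive cover(a,h) via R2 from edge(a,d), knows(d,h)
round 1: derive cover(b,j) via R2 from edge(b,e), knows(e,j)
round 1: derive cover(d,b) via R2 from edge(d,j), knows(j,b)
round 1: derive cover(d,h) via R2 from edge(d,j), knows(j,h)
round 1: derive cover(e,a) via R2 from edge(e,h), knows(h,a)
round 1: derive cover(g,b) via R2 from edge(g,j), knows(j,b)
round 1: derive cover(g,h) via R2 from edge(g,j), knows(j,h)
round 1: derive cover(h,e) via R2 from edge(h,g), knows(g,e)
round 1: derive cover(h,j) via R2 from edge(h,g), knows(g,j)
round 2: derive cover(a,b) via R1 from cover(a,d), cover(d,b)
round 2: derive cover(a,e) via R1 from cover(a,h), cover(h,e)
round 2: derive cover(a,j) via R1 from cover(a,d), cover(d,j)
round 2: derive cover(b,a) via R1 from cover(b,e), cover(e,a)
round 2: derive cover(b,h) via R1 from cover(b,e), cover(e,h)
round 2: derive cover(d,e) via R1 from cover(d,b), cover(b,e)
round 2: derive cover(d,g) via R1 from cover(d,h), cover(h,g)
round 2: derive cover(e,d) via R1 from cover(e,a), cover(a,d)
round 2: derive cover(e,e) via R1 from cover(e,h), cover(h,e)
round 2: derive cover(e,g) via R1 from cover(e,a), cover(a,g)
round 2: derive cover(e,j) via R1 from cover(e,h), cover(h,j)
round 2: derive cover(g,e) via R1 from cover(g,b), cover(b,e)
round 2: derive cover(g,g) via R1 from cover(g,h), cover(h,g)
round 2: derive cover(h,a) via R1 from cover(h,e), cover(e,a)
round 2: derive cover(h,b) via R1 from cover(h,g), cover(g,b)
round 2: derive cover(h,h) via R1 from cover(h,e), cover(e,h)
round 3: derive cover(a,a) via R1 from cover(a,b), cover(b,a)
round 3: derive cover(b,b) via R1 from cover(b,a), cover(a,b)
round 3: derive cover(b,d) via R1 from cover(b,a), cover(a,d)
round 3: derive cover(b,g) via R1 from cover(b,a), cover(a,g)
round 3: derive cover(d,a) via R1 from cover(d,b), cover(b,a)
round 3: derive cover(d,d) via R1 from cover(d,e), cover(e,d)
round 3: derive cover(e,b) via R1 from cover(e,a), cover(a,b)
round 3: derive cover(g,a) via R1 from cover(g,b), cover(b,a)
round 3: derive cover(g,d) via R1 from cover(g,e), cover(e,d)
round 3: derive cover(h,d) via R1 from cover(h,a), cover(a,d)

cover(a,a)
cover(a,b)
cover(a,d)
cover(a,e)
cover(a,g)
cover(a,h)
cover(a,j)
cover(b,a)
cover(b,b)
cover(b,d)
cover(b,e)
cover(b,g)
cover(b,h)
cover(b,j)
cover(d,a)
cover(d,b)
cover(d,d)
cover(d,e)
cover(d,g)
cover(d,h)
cover(d,j)
cover(e,a)
cover(e,b)
cover(e,d)
cover(e,e)
cover(e,g)
cover(e,h)
cover(e,j)
cover(g,a)
cover(g,b)
cover(g,d)
cover(g,e)
cover(g,g)
cover(g,h)
cover(g,j)
cover(h,a)
cover(h,b)
cover(h,d)
cover(h,e)
cover(h,g)
cover(h,h)
cover(h,j)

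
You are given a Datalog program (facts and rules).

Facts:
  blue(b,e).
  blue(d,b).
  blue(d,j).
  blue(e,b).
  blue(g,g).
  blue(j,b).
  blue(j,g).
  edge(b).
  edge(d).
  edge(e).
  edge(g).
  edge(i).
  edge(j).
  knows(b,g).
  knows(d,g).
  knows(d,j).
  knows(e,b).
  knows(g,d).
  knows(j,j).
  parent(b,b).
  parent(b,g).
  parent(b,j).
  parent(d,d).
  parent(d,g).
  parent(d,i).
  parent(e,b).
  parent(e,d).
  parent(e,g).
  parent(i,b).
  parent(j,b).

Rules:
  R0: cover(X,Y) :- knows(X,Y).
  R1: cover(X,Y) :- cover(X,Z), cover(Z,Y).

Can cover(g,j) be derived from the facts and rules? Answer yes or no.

round 1: derive cover(b,g) via R0 from knows(b,g)
round 1: derive cover(d,g) via R0 from knows(d,g)
round 1: derive cover(d,j) via R0 from knows(d,j)
round 1: derive cover(e,b) via R0 from knows(e,b)
round 1: derive cover(g,d) via R0 from knows(g,d)
round 1: derive cover(j,j) via R0 from knows(j,j)
round 2: derive cover(b,d) via R1 from cover(b,g), cover(g,d)
round 2: derive cover(d,d) via R1 from cover(d,g), cover(g,d)
round 2: derive cover(e,g) via R1 from cover(e,b), cover(b,g)
round 2: derive cover(g,g) via R1 from cover(g,d), cover(d,g)
round 2: derive cover(g,j) via R1 from cover(g,d), cover(d,j)
round 3: derive cover(b,j) via R1 from cover(b,d), cover(d,j)
round 3: derive cover(e,d) via R1 from cover(e,b), cover(b,d)
round 3: derive cover(e,j) via R1 from cover(e,g), cover(g,j)

yes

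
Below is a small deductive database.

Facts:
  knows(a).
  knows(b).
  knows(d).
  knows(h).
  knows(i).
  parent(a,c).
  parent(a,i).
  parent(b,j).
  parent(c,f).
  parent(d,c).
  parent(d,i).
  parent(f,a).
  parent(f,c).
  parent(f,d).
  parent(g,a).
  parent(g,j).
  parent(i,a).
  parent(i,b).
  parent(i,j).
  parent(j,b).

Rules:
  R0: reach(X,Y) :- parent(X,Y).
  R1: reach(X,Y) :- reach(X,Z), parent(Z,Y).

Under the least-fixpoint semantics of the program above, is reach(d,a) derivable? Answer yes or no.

round 1: derive reach(a,c) via R0 from parent(a,c)
round 1: derive reach(a,i) via R0 from parent(a,i)
round 1: derive reach(b,j) via R0 from parent(b,j)
round 1: derive reach(c,f) via R0 from parent(c,f)
round 1: derive reach(d,c) via R0 from parent(d,c)
round 1: derive reach(d,i) via R0 from parent(d,i)
round 1: derive reach(f,a) via R0 from parent(f,a)
round 1: derive reach(f,c) via R0 from parent(f,c)
round 1: derive reach(f,d) via R0 from parent(f,d)
round 1: derive reach(g,a) via R0 from parent(g,a)
round 1: derive reach(g,j) via R0 from parent(g,j)
round 1: derive reach(i,a) via R0 from parent(i,a)
round 1: derive reach(i,b) via R0 from parent(i,b)
round 1: derive reach(i,j) via R0 from parent(i,j)
round 1: derive reach(j,b) via R0 from parent(j,b)
round 2: derive reach(a,a) via R1 from reach(a,i), parent(i,a)
round 2: derive reach(a,b) via R1 from reach(a,i), parent(i,b)
round 2: derive reach(a,f) via R1 from reach(a,c), parent(c,f)
round 2: derive reach(a,j) via R1 from reach(a,i), parent(i,j)
round 2: derive reach(b,b) via R1 from reach(b,j), parent(j,b)
round 2: derive reach(c,a) via R1 from reach(c,f), parent(f,a)
round 2: derive reach(c,c) via R1 from reach(c,f), parent(f,c)
round 2: derive reach(c,d) via R1 from reach(c,f), parent(f,d)
round 2: derive reach(d,a) via R1 from reach(d,i), parent(i,a)
round 2: derive reach(d,b) via R1 from reach(d,i), parent(i,b)
round 2: derive reach(d,f) via R1 from reach(d,c), parent(c,f)
round 2: derive reach(d,j) via R1 from reach(d,i), parent(i,j)
round 2: derive reach(f,f) via R1 from reach(f,c), parent(c,f)
round 2: derive reach(f,i) via R1 from reach(f,a), parent(a,i)
round 2: derive reach(g,b) via R1 from reach(g,j), parent(j,b)
round 2: derive reach(g,c) via R1 from reach(g,a), parent(a,c)
round 2: derive reach(g,i) via R1 from reach(g,a), parent(a,i)
round 2: derive reach(i,c) via R1 from reach(i,a), parent(a,c)
round 2: derive reach(i,i) via R1 from reach(i,a), parent(a,i)
round 2: derive reach(j,j) via R1 from reach(j,b), parent(b,j)
round 3: derive reach(a,d) via R1 from reach(a,f), parent(f,d)
round 3: derive reach(c,i) via R1 from reach(c,a), parent(a,i)
round 3: derive reach(d,d) via R1 from reach(d,f), parent(f,d)
round 3: derive reach(f,b) via R1 from reach(f,i), parent(i,b)
round 3: derive reach(f,j) via R1 from reach(f,i), parent(i,j)
round 3: derive reach(g,f) via R1 from reach(g,c), parent(c,f)
round 3: derive reach(i,f) via R1 from reach(i,c), parent(c,f)
round 4: derive reach(c,b) via R1 from reach(c,i), parent(i,b)
round 4: derive reach(c,j) via R1 from reach(c,i), parent(i,j)
round 4: derive reach(g,d) via R1 from reach(g,f), parent(f,d)
round 4: derive reach(i,d) via R1 from reach(i,f), parent(f,d)

yes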